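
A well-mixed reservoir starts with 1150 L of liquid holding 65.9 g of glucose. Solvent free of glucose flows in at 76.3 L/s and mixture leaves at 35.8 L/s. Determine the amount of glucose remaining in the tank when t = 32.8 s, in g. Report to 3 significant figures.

Let m(t) be the amount of glucose. Volume: V(t) = V₀ + (Q_in − Q_out) t = 1150 + 40.500 t; V(32.8) = 2478.4 L.
Solute balance: dm/dt = 0 − Q_out C = −Q_out m/V(t).
dm/m = −Q_out dt/(V₀ + 40.500 t); integrating gives ln(m/m₀) = −(Q_out/(Q_in−Q_out)) ln(V/V₀).
m = m₀ (V₀/V)^(Q_out/(Q_in−Q_out)) = 65.9 × (1150/2478.4)^(0.88395) = 33.428 g.

33.4 g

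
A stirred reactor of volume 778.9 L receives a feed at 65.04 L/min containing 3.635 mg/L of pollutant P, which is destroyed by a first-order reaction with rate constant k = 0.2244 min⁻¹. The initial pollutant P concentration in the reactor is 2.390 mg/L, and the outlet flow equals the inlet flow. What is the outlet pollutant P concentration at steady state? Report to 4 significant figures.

0.9858 mg/L

Accumulation = in − out − consumed: V dC/dt = Q C_in − Q C − k V C.
At steady state: 0 = Q C_in − (Q + kV) C_ss, so C_ss = Q C_in/(Q + kV).
C_ss = 65.04·3.635/(65.04 + 0.2244·778.9) = 236.420/239.825 = 0.985803 mg/L.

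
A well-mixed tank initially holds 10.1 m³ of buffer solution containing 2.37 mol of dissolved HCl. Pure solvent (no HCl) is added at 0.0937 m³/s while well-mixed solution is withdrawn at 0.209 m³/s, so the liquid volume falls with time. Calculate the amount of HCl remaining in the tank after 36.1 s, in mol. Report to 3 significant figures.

Total volume: dV/dt = Q_in − Q_out = -0.11530 m³/s, so V(t) = 10.1 − 0.11530 t and V(36.1) = 5.9377 m³.
Solute balance: dm/dt = 0 − Q_out C = −Q_out m/V(t).
dm/m = −Q_out dt/(V₀ − 0.11530 t); integrating gives ln(m/m₀) = −(Q_out/(Q_in−Q_out)) ln(V/V₀).
m = m₀ (V₀/V)^(Q_out/(Q_in−Q_out)) = 2.37 × (10.1/5.9377)^(-1.8127) = 0.90481 mol.

0.905 mol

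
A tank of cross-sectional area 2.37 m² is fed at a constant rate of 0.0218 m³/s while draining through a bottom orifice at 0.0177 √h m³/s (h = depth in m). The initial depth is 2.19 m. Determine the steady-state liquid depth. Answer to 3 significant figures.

1.52 m

A dh/dt = Q_in − 0.0177 √h. Steady state requires inflow = outflow:
Q_in = 0.0177 √h_ss ⇒ √h_ss = 0.0218/0.0177 = 1.2316.
h_ss = 1.2316² = 1.5169 m. (Since h₀ = 2.19 m > h_ss, the level will fall toward this value.)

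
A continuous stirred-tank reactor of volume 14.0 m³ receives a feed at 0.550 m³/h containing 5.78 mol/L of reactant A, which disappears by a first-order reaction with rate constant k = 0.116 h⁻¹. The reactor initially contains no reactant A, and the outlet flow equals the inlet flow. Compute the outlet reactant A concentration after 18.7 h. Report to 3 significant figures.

Species balance: V dC/dt = Q C_in − Q C − k V C.
This is linear with rate a = Q/V + k = 0.15529 h⁻¹.
C_ss = Q C_in/(Q + kV) = 1.4623 mol/L; C(t) = C_ss + (C₀ − C_ss) e^(−a t).
C(18.7) = 1.4623 + (-1.4623)·e^(−0.15529·18.7) = 1.4623 + (-1.4623)·0.054812 = 1.3821 mol/L.

1.38 mol/L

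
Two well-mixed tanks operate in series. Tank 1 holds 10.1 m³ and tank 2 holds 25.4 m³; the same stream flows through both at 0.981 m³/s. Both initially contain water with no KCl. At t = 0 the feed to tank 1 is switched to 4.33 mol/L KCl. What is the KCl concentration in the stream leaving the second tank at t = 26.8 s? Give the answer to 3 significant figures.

Each tank obeys Vᵢ dCᵢ/dt = Q(Cᵢ₋₁ − Cᵢ), so τᵢ = Vᵢ/Q.
τ₁ = 10.1/0.981 = 10.296 s; τ₂ = 25.4/0.981 = 25.892 s.
Tank 1: C₁ = C_in(1 − e^(−t/τ₁)). Tank 2 (τ₁ ≠ τ₂): C₂ = C_in[1 − (τ₁ e^(−t/τ₁) − τ₂ e^(−t/τ₂))/(τ₁ − τ₂)].
At t = 26.8: e^(−t/τ₁) = 0.074047, e^(−t/τ₂) = 0.35520.
C₂ = 4.33·[1 − (10.296·0.074047 − 25.892·0.35520)/(-15.596)] = 4.33·0.45920 = 1.9883 mol/L.

1.99 mol/L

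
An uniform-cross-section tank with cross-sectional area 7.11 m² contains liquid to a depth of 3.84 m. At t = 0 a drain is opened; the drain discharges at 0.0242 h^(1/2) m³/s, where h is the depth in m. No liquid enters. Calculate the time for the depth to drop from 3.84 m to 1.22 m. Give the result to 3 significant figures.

Unsteady balance on liquid volume: A dh/dt = −0.0242 √h.
∫ h^(−1/2) dh = −(0.0242/A) ∫ dt, giving 2√h = 2√h₀ − (0.0242/A) t.
t = 2A(√h₀ − √h)/0.0242 = 2·7.11·(√3.84 − √1.22)/0.0242
  = 14.220 × (1.9596 − 1.1045) / 0.0242 = 502.43 s.

502 s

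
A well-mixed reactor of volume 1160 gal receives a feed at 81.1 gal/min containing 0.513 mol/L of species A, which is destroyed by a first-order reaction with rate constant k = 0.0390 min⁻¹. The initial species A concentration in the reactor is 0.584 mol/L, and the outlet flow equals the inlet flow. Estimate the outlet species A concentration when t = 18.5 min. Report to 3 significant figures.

V dC/dt = Q(C_in − C) − k V C.
dC/dt = (Q/V) C_in − (Q/V + k) C; effective rate a = Q/V + k = 0.069914 + 0.0390 = 0.10891 min⁻¹.
C_ss = Q C_in/(Q + kV) = 0.32930 mol/L; C(t) = C_ss + (C₀ − C_ss) e^(−a t).
C(18.5) = 0.32930 + (0.25470)·e^(−0.10891·18.5) = 0.32930 + (0.25470)·0.13333 = 0.36326 mol/L.

0.363 mol/L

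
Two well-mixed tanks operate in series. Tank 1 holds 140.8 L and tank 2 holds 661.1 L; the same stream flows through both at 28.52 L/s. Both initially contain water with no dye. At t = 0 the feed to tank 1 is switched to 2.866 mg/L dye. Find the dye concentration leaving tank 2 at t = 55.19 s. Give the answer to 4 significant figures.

Each tank obeys Vᵢ dCᵢ/dt = Q(Cᵢ₋₁ − Cᵢ), so τᵢ = Vᵢ/Q.
τ₁ = 140.8/28.52 = 4.93689 s; τ₂ = 661.1/28.52 = 23.1802 s.
Tank 1: C₁ = C_in(1 − e^(−t/τ₁)). Tank 2 (τ₁ ≠ τ₂): C₂ = C_in[1 − (τ₁ e^(−t/τ₁) − τ₂ e^(−t/τ₂))/(τ₁ − τ₂)].
At t = 55.19: e^(−t/τ₁) = 1.39628e-05, e^(−t/τ₂) = 0.0924665.
C₂ = 2.866·[1 − (4.93689·1.39628e-05 − 23.1802·0.0924665)/(-18.2433)] = 2.866·0.882515 = 2.52929 mg/L.

2.529 mg/L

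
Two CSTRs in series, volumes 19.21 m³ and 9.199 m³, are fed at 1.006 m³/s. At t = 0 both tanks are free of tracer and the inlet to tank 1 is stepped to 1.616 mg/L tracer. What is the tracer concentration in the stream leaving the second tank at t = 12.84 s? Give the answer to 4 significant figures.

Species balance on tank i: dCᵢ/dt = (Cᵢ₋₁ − Cᵢ)/τᵢ with τᵢ = Vᵢ/Q.
τ₁ = 19.21/1.006 = 19.0954 s; τ₂ = 9.199/1.006 = 9.14414 s.
Tank 1: C₁ = C_in(1 − e^(−t/τ₁)). Tank 2 (τ₁ ≠ τ₂): C₂ = C_in[1 − (τ₁ e^(−t/τ₁) − τ₂ e^(−t/τ₂))/(τ₁ − τ₂)].
At t = 12.84: e^(−t/τ₁) = 0.510476, e^(−t/τ₂) = 0.245569.
C₂ = 1.616·[1 − (19.0954·0.510476 − 9.14414·0.245569)/(9.95129)] = 1.616·0.246104 = 0.397704 mg/L.

0.3977 mg/L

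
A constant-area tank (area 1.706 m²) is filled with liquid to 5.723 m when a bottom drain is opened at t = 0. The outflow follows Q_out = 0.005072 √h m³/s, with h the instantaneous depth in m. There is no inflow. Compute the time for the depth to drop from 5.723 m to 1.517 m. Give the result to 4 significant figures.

Mass balance (ρ constant): A dh/dt = −0.005072 √h.
Separate and integrate: 2(√h − √h₀) = −(0.005072/A) t.
t = 2A(√h₀ − √h)/0.005072 = 2·1.706·(√5.723 − √1.517)/0.005072
  = 3.41200 × (2.39228 − 1.23167) / 0.005072 = 780.760 s.

780.8 s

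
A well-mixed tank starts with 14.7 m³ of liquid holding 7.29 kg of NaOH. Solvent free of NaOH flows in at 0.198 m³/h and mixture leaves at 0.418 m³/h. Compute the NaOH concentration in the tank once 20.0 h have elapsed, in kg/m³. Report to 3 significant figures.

Let m(t) be the amount of NaOH. Volume: V(t) = V₀ + (Q_in − Q_out) t = 14.7 − 0.22000 t; V(20.0) = 10.300 m³.
No NaOH enters, so dm/dt = −Q_out · (m/V).
Separate: dm/m = −Q_out dt/V(t) ⇒ ln(m/m₀) = −(Q_out/(Q_in−Q_out)) ln(V/V₀).
m = m₀ (V₀/V)^(Q_out/(Q_in−Q_out)) = 7.29 × (14.7/10.300)^(-1.9000) = 3.7086 kg.
C = m/V = 3.7086/10.300 = 0.36006 kg/m³.

0.360 kg/m³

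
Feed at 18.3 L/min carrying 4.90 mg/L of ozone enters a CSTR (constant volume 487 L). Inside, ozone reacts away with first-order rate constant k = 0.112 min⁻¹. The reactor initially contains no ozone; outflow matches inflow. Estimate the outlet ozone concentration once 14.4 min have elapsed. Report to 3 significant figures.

Accumulation = in − out − consumed: V dC/dt = Q C_in − Q C − k V C.
dC/dt = (Q/V) C_in − (Q/V + k) C; effective rate a = Q/V + k = 0.037577 + 0.112 = 0.14958 min⁻¹.
C_ss = Q C_in/(Q + kV) = 1.2310 mg/L; C(t) = C_ss + (C₀ − C_ss) e^(−a t).
C(14.4) = 1.2310 + (-1.2310)·e^(−0.14958·14.4) = 1.2310 + (-1.2310)·0.11603 = 1.0882 mg/L.

1.09 mg/L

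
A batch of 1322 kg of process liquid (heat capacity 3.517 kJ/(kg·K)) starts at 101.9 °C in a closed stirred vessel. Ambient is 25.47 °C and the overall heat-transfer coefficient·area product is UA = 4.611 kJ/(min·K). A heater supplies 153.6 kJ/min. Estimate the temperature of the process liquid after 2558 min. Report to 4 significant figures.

62.19 °C

M c_p dT/dt = −UA(T − T_amb) + Q̇.
dT/dt = (T_ss − T)/τ with T_ss = T_amb + Q̇/UA = 25.47 + 153.6/4.611 = 58.7816 °C, τ = M c_p/UA = 1322·3.517/4.611 = 1008.34 min.
Solution: T(t) = T_ss + (T₀ − T_ss) e^(−t/τ).
T(2558) = 58.7816 + (43.1184)·0.0791166 = 62.1930 °C.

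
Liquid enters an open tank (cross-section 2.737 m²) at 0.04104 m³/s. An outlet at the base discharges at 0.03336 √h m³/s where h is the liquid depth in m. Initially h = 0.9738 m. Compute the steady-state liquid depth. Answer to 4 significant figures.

A dh/dt = Q_in − 0.03336 √h. Steady state requires inflow = outflow:
Q_in = 0.03336 √h_ss ⇒ √h_ss = 0.04104/0.03336 = 1.23022.
h_ss = 1.23022² = 1.51343 m. (Since h₀ = 0.9738 m < h_ss, the level will rise toward this value.)

1.513 m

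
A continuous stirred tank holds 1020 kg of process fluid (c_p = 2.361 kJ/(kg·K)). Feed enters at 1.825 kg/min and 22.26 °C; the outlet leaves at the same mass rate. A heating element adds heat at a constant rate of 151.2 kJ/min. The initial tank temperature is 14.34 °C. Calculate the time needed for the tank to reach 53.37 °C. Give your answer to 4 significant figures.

1330 min

M c_p dT/dt = ṁ c_p (T_in − T) + Q̇.
τ = M/ṁ = 558.904 min; T_ss = T_in + Q̇/(ṁ c_p) = 57.3508 °C.
T(t) = T_ss + (T₀ − T_ss) e^(−t/τ). Set T = 53.37:
e^(−t/τ) = (53.37 − 57.3508)/(14.34 − 57.3508) = 0.0925529
t = −558.904 · ln(0.0925529) = 1330.18 min.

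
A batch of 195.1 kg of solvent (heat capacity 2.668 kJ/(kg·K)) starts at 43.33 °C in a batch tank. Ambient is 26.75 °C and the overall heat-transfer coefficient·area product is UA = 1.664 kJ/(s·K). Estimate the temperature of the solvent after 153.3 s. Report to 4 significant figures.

M c_p dT/dt = −UA(T − T_amb).
dT/dt = (T_ss − T)/τ with T_ss = T_amb = 26.7500 °C, τ = M c_p/UA = 195.1·2.668/1.664 = 312.817 s.
T approaches T_ss exponentially: T(t) = T_ss + (T₀ − T_ss) e^(−t/τ).
T(153.3) = 26.7500 + (16.5800)·0.612587 = 36.9067 °C.

36.91 °C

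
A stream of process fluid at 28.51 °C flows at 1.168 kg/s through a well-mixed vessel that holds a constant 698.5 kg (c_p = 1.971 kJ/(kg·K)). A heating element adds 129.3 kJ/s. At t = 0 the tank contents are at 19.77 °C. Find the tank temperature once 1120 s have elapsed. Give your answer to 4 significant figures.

74.70 °C

Energy balance: M c_p dT/dt = ṁ c_p (T_in − T) + 129.3.
Rearrange: dT/dt = (T_ss − T)/τ with τ = M/ṁ = 598.031 s and T_ss = T_in + Q̇/(ṁ c_p) = 84.6754 °C.
T approaches T_ss exponentially: T(t) = T_ss + (T₀ − T_ss) e^(−t/τ).
T(1120) = 84.6754 + (-64.9054)·e^(−1120/598.031) = 84.6754 + (-64.9054)·0.153691 = 74.7001 °C.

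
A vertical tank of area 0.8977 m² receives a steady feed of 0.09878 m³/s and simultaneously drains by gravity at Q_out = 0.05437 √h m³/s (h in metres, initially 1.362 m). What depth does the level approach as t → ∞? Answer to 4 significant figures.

A dh/dt = Q_in − 0.05437 √h. Steady state requires inflow = outflow:
Q_in = 0.05437 √h_ss ⇒ √h_ss = 0.09878/0.05437 = 1.81681.
h_ss = 1.81681² = 3.30080 m. (Since h₀ = 1.362 m < h_ss, the level will rise toward this value.)

3.301 m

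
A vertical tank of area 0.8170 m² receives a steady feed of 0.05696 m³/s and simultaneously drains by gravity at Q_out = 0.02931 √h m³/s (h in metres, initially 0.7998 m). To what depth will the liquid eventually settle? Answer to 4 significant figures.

Accumulation of liquid (constant cross-section A): A dh/dt = Q_in − 0.02931 √h. At steady state dh/dt = 0:
Q_in = 0.02931 √h_ss ⇒ √h_ss = 0.05696/0.02931 = 1.94336.
h_ss = 1.94336² = 3.77666 m. (Since h₀ = 0.7998 m < h_ss, the level will rise toward this value.)

3.777 m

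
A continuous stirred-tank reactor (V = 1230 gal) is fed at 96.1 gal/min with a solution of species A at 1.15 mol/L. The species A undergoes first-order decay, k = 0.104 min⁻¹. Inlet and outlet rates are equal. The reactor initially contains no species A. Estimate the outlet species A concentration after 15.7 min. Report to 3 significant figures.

0.465 mol/L

Species balance: V dC/dt = Q C_in − Q C − k V C.
dC/dt = (Q/V) C_in − (Q/V + k) C; effective rate a = Q/V + k = 0.078130 + 0.104 = 0.18213 min⁻¹.
C_ss = Q C_in/(Q + kV) = 0.49333 mol/L; C(t) = C_ss + (C₀ − C_ss) e^(−a t).
C(15.7) = 0.49333 + (-0.49333)·e^(−0.18213·15.7) = 0.49333 + (-0.49333)·0.057301 = 0.46506 mol/L.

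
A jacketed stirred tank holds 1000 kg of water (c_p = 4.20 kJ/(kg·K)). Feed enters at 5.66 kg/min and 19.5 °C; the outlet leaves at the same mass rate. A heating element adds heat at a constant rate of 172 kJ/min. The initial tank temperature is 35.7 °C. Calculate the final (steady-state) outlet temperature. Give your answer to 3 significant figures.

Heat balance on the well-mixed liquid: M c_p dT/dt = ṁ c_p (T_in − T) + 172.
At steady state dT/dt = 0 ⇒ T_ss = T_in + Q̇/(ṁ c_p) = 19.5 + 172/(5.66·4.20) = 26.735 °C.

26.7 °C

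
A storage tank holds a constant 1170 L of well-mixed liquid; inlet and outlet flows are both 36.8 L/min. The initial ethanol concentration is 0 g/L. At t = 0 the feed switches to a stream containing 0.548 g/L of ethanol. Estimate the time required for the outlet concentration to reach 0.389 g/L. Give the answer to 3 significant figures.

Accumulation = in − out for the solute gives V dC/dt = Q(C_in − C), so τ = V/Q = 31.793 min.
C(t) = C_in + (C₀ − C_in) e^(−t/τ). Set C = 0.389 and solve for t:
e^(−t/τ) = (C − C_in)/(C₀ − C_in) = (0.389 − 0.548)/(0 − 0.548) = 0.29015
t = −τ ln(…) = 31.793 × 1.2374 = 39.340 min.

39.3 min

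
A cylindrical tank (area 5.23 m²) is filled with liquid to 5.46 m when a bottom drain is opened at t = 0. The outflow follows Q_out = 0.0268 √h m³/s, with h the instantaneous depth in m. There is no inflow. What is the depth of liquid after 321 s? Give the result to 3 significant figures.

2.29 m

With no inflow, A dh/dt = −0.0268 √h.
Separate and integrate: 2(√h − √h₀) = −(0.0268/A) t.
√h = √5.46 − 0.0268·321/(2·5.23) = 2.3367 − 0.82245 = 1.5142.
h = 1.5142² = 2.2929 m.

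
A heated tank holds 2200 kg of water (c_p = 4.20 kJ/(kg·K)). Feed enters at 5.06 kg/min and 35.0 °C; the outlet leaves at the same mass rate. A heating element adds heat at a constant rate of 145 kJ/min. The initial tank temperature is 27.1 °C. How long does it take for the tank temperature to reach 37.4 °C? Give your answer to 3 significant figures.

523 min

M c_p dT/dt = ṁ c_p (T_in − T) + Q̇.
τ = M/ṁ = 434.78 min; T_ss = T_in + Q̇/(ṁ c_p) = 41.823 °C.
T(t) = T_ss + (T₀ − T_ss) e^(−t/τ). Set T = 37.4:
e^(−t/τ) = (37.4 − 41.823)/(27.1 − 41.823) = 0.30041
t = −434.78 · ln(0.30041) = 522.87 min.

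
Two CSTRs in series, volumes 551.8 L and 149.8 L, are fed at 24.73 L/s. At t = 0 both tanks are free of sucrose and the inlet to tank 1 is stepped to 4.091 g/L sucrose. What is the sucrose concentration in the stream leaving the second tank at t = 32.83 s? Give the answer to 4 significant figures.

2.808 g/L

Each tank obeys Vᵢ dCᵢ/dt = Q(Cᵢ₋₁ − Cᵢ), so τᵢ = Vᵢ/Q.
τ₁ = 551.8/24.73 = 22.3130 s; τ₂ = 149.8/24.73 = 6.05742 s.
Tank 1: C₁ = C_in(1 − e^(−t/τ₁)). Tank 2 (τ₁ ≠ τ₂): C₂ = C_in[1 − (τ₁ e^(−t/τ₁) − τ₂ e^(−t/τ₂))/(τ₁ − τ₂)].
At t = 32.83: e^(−t/τ₁) = 0.229617, e^(−t/τ₂) = 0.00442804.
C₂ = 4.091·[1 − (22.3130·0.229617 − 6.05742·0.00442804)/(16.2556)] = 4.091·0.686469 = 2.80834 g/L.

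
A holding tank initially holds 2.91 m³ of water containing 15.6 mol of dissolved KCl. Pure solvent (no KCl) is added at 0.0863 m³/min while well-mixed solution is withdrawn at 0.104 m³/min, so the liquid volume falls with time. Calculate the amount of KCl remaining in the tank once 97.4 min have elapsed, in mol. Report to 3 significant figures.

Let m(t) be the amount of KCl. Volume: V(t) = V₀ + (Q_in − Q_out) t = 2.91 − 0.017700 t; V(97.4) = 1.1860 m³.
Species balance (pure solvent in): dm/dt = −Q_out · m/V(t).
dm/m = −Q_out dt/(V₀ − 0.017700 t); integrating gives ln(m/m₀) = −(Q_out/(Q_in−Q_out)) ln(V/V₀).
m = m₀ (V₀/V)^(Q_out/(Q_in−Q_out)) = 15.6 × (2.91/1.1860)^(-5.8757) = 0.079941 mol.

0.0799 mol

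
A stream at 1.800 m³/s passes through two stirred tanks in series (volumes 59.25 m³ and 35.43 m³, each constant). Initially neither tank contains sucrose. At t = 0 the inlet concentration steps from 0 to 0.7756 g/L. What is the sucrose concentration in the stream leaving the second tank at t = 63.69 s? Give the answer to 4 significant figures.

0.5423 g/L

Each tank obeys Vᵢ dCᵢ/dt = Q(Cᵢ₋₁ − Cᵢ), so τᵢ = Vᵢ/Q.
τ₁ = 59.25/1.800 = 32.9167 s; τ₂ = 35.43/1.800 = 19.6833 s.
Tank 1: C₁ = C_in(1 − e^(−t/τ₁)). Tank 2 (τ₁ ≠ τ₂): C₂ = C_in[1 − (τ₁ e^(−t/τ₁) − τ₂ e^(−t/τ₂))/(τ₁ − τ₂)].
At t = 63.69: e^(−t/τ₁) = 0.144441, e^(−t/τ₂) = 0.0393314.
C₂ = 0.7756·[1 − (32.9167·0.144441 − 19.6833·0.0393314)/(13.2333)] = 0.7756·0.699219 = 0.542314 g/L.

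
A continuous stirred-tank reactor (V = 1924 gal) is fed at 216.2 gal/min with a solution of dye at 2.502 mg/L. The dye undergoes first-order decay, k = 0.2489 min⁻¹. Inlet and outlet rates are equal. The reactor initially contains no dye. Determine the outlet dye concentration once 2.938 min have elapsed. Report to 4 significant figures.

Species balance: V dC/dt = Q C_in − Q C − k V C.
This is linear with rate a = Q/V + k = 0.361270 min⁻¹.
C_ss = Q C_in/(Q + kV) = 0.778226 mg/L; C(t) = C_ss + (C₀ − C_ss) e^(−a t).
C(2.938) = 0.778226 + (-0.778226)·e^(−0.361270·2.938) = 0.778226 + (-0.778226)·0.345967 = 0.508986 mg/L.

0.5090 mg/L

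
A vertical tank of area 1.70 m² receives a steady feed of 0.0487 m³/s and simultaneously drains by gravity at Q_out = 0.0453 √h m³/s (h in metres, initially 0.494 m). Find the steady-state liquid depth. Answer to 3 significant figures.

1.16 m

Unsteady balance on liquid volume: A dh/dt = Q_in − 0.0453 √h. At steady state dh/dt = 0:
Q_in = 0.0453 √h_ss ⇒ √h_ss = 0.0487/0.0453 = 1.0751.
h_ss = 1.0751² = 1.1557 m. (Since h₀ = 0.494 m < h_ss, the level will rise toward this value.)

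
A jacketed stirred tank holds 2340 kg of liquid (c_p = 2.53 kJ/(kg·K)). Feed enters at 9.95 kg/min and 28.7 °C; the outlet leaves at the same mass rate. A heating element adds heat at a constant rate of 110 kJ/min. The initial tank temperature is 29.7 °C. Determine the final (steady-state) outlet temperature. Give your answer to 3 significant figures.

33.1 °C

Unsteady energy balance on the tank contents: M c_p dT/dt = ṁ c_p (T_in − T) + 110.
At steady state dT/dt = 0 ⇒ T_ss = T_in + Q̇/(ṁ c_p) = 28.7 + 110/(9.95·2.53) = 33.070 °C.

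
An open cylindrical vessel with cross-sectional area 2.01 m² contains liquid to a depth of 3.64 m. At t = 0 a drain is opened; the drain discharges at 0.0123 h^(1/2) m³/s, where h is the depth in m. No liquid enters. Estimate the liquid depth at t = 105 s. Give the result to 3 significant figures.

2.52 m

With no inflow, A dh/dt = −0.0123 √h.
Separate and integrate: 2(√h − √h₀) = −(0.0123/A) t.
√h = √3.64 − 0.0123·105/(2·2.01) = 1.9079 − 0.32127 = 1.5866.
h = 1.5866² = 2.5173 m.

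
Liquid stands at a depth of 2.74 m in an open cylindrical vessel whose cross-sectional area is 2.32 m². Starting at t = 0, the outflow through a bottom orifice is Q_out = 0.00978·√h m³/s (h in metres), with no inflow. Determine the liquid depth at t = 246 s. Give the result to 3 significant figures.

1.29 m

A dh/dt = −Q_out = −0.00978 √h.
Separate and integrate: 2(√h − √h₀) = −(0.00978/A) t.
√h = √2.74 − 0.00978·246/(2·2.32) = 1.6553 − 0.51851 = 1.1368.
h = 1.1368² = 1.2923 m.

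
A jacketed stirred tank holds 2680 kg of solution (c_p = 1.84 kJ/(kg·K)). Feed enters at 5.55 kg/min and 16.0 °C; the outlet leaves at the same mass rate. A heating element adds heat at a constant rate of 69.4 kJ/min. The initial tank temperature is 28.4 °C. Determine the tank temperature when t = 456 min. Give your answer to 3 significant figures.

M c_p dT/dt = ṁ c_p (T_in − T) + Q̇.
Rearrange: dT/dt = (T_ss − T)/τ with τ = M/ṁ = 482.88 min and T_ss = T_in + Q̇/(ṁ c_p) = 22.796 °C.
Solution: T(t) = T_ss + (T₀ − T_ss) e^(−t/τ).
T(456) = 22.796 + (5.6041)·e^(−456/482.88) = 22.796 + (5.6041)·0.38894 = 24.976 °C.

25.0 °C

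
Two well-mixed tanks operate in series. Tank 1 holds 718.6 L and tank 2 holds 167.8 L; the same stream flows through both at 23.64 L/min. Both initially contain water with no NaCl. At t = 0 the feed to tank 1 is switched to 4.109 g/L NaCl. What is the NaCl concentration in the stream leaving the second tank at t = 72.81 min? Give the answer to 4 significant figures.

Time constants: τᵢ = Vᵢ/Q for each well-mixed tank.
τ₁ = 718.6/23.64 = 30.3976 min; τ₂ = 167.8/23.64 = 7.09814 min.
Solving the cascade with C₁(0)=C₂(0)=0 gives C₂(t) = C_in[1 − (τ₁ e^(−t/τ₁) − τ₂ e^(−t/τ₂))/(τ₁ − τ₂)].
At t = 72.81: e^(−t/τ₁) = 0.0911497, e^(−t/τ₂) = 3.50891e-05.
C₂ = 4.109·[1 − (30.3976·0.0911497 − 7.09814·3.50891e-05)/(23.2995)] = 4.109·0.881092 = 3.62041 g/L.

3.620 g/L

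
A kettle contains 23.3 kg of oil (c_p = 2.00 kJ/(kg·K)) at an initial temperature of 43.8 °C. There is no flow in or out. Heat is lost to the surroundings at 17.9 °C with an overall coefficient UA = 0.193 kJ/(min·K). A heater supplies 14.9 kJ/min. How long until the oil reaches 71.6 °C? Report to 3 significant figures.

M c_p dT/dt = −UA(T − T_amb) + Q̇.
τ = M c_p/UA = 241.45 min; T_ss = T_amb + Q̇/UA = 17.9 + 14.9/0.193 = 95.102 °C.
T(t) = T_ss + (T₀ − T_ss)e^(−t/τ); set T = 71.6:
t = −τ ln[(T − T_ss)/(T₀ − T_ss)] = −241.45 · ln(0.45811) = 188.49 min.

188 min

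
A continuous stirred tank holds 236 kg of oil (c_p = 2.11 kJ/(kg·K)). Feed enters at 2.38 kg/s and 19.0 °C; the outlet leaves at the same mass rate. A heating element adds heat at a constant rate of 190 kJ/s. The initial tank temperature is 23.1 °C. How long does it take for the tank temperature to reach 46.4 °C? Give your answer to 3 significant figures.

116 s

Energy balance: M c_p dT/dt = ṁ c_p (T_in − T) + 190.
τ = M/ṁ = 99.160 s; T_ss = T_in + Q̇/(ṁ c_p) = 56.835 °C.
T(t) = T_ss + (T₀ − T_ss) e^(−t/τ). Set T = 46.4:
e^(−t/τ) = (46.4 − 56.835)/(23.1 − 56.835) = 0.30932
t = −99.160 · ln(0.30932) = 116.35 s.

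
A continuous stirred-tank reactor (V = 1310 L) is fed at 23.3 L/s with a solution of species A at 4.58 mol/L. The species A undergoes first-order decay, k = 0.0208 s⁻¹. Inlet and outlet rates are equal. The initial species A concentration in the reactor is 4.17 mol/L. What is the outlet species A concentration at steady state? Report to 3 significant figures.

Species balance: V dC/dt = Q C_in − Q C − k V C.
At steady state: 0 = Q C_in − (Q + kV) C_ss, so C_ss = Q C_in/(Q + kV).
C_ss = 23.3·4.58/(23.3 + 0.0208·1310) = 106.71/50.548 = 2.1111 mol/L.

2.11 mol/L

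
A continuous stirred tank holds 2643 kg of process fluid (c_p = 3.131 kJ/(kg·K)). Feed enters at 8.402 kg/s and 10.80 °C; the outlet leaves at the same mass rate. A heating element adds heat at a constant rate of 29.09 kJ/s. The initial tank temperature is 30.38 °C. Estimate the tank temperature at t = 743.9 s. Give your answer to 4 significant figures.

13.64 °C

Unsteady energy balance on the tank contents: M c_p dT/dt = ṁ c_p (T_in − T) + 29.09.
Rearrange: dT/dt = (T_ss − T)/τ with τ = M/ṁ = 314.568 s and T_ss = T_in + Q̇/(ṁ c_p) = 11.9058 °C.
This is linear first-order; T(t) = T_ss + (T₀ − T_ss) e^(−t/τ).
T(743.9) = 11.9058 + (18.4742)·e^(−743.9/314.568) = 11.9058 + (18.4742)·0.0939652 = 13.6417 °C.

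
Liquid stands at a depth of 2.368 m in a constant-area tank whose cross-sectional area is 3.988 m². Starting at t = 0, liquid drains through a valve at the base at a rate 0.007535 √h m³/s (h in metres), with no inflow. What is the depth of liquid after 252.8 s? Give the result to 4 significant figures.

1.690 m

With no inflow, A dh/dt = −0.007535 √h.
∫ h^(−1/2) dh = −(0.007535/A) ∫ dt, giving 2√h = 2√h₀ − (0.007535/A) t.
√h = √2.368 − 0.007535·252.8/(2·3.988) = 1.53883 − 0.238822 = 1.30001.
h = 1.30001² = 1.69002 m.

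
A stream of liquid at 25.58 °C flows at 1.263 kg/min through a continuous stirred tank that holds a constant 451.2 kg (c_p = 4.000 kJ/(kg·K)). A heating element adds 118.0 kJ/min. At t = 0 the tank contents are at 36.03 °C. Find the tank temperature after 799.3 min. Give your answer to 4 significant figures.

47.56 °C

Energy balance: M c_p dT/dt = ṁ c_p (T_in − T) + 118.0.
Rearrange: dT/dt = (T_ss − T)/τ with τ = M/ṁ = 357.245 min and T_ss = T_in + Q̇/(ṁ c_p) = 48.9371 °C.
This is linear first-order; T(t) = T_ss + (T₀ − T_ss) e^(−t/τ).
T(799.3) = 48.9371 + (-12.9071)·e^(−799.3/357.245) = 48.9371 + (-12.9071)·0.106735 = 47.5594 °C.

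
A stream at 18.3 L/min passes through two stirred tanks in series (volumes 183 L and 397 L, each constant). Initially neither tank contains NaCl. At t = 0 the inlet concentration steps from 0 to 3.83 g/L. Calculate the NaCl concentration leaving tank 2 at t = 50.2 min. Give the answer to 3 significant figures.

Each tank obeys Vᵢ dCᵢ/dt = Q(Cᵢ₋₁ − Cᵢ), so τᵢ = Vᵢ/Q.
τ₁ = 183/18.3 = 10.000 min; τ₂ = 397/18.3 = 21.694 min.
Tank 1: C₁ = C_in(1 − e^(−t/τ₁)). Tank 2 (τ₁ ≠ τ₂): C₂ = C_in[1 − (τ₁ e^(−t/τ₁) − τ₂ e^(−t/τ₂))/(τ₁ − τ₂)].
At t = 50.2: e^(−t/τ₁) = 0.0066045, e^(−t/τ₂) = 0.098865.
C₂ = 3.83·[1 − (10.000·0.0066045 − 21.694·0.098865)/(-11.694)] = 3.83·0.82224 = 3.1492 g/L.

3.15 g/L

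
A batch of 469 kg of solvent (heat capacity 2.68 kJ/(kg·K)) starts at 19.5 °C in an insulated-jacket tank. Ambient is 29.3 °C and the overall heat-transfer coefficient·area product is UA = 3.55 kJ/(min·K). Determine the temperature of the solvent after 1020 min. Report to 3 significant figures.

M c_p dT/dt = −UA(T − T_amb).
dT/dt = (T_ss − T)/τ with T_ss = T_amb = 29.300 °C, τ = M c_p/UA = 469·2.68/3.55 = 354.06 min.
Solution: T(t) = T_ss + (T₀ − T_ss) e^(−t/τ).
T(1020) = 29.300 + (-9.8000)·0.056087 = 28.750 °C.

28.8 °C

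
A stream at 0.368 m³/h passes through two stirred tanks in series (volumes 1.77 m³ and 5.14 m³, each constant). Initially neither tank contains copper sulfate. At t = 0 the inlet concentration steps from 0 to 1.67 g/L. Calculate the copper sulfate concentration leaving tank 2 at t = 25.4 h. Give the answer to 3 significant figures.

Time constants: τᵢ = Vᵢ/Q for each well-mixed tank.
τ₁ = 1.77/0.368 = 4.8098 h; τ₂ = 5.14/0.368 = 13.967 h.
Tank 1: C₁ = C_in(1 − e^(−t/τ₁)). Tank 2 (τ₁ ≠ τ₂): C₂ = C_in[1 − (τ₁ e^(−t/τ₁) − τ₂ e^(−t/τ₂))/(τ₁ − τ₂)].
At t = 25.4: e^(−t/τ₁) = 0.0050878, e^(−t/τ₂) = 0.16227.
C₂ = 1.67·[1 − (4.8098·0.0050878 − 13.967·0.16227)/(-9.1576)] = 1.67·0.75518 = 1.2612 g/L.

1.26 g/L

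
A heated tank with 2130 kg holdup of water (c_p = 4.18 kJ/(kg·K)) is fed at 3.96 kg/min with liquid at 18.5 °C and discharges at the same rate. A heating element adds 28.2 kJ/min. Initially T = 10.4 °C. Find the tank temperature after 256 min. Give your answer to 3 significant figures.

First-law balance (no shaft work): M c_p dT/dt = ṁ c_p (T_in − T) + 28.2.
τ = M/ṁ = 537.88 min; T_ss = T_in + Q̇/(ṁ c_p) = 18.5 + 28.2/(3.96·4.18) = 20.204 °C.
T approaches T_ss exponentially: T(t) = T_ss + (T₀ − T_ss) e^(−t/τ).
T(256) = 20.204 + (-9.8036)·e^(−256/537.88) = 20.204 + (-9.8036)·0.62130 = 14.113 °C.

14.1 °C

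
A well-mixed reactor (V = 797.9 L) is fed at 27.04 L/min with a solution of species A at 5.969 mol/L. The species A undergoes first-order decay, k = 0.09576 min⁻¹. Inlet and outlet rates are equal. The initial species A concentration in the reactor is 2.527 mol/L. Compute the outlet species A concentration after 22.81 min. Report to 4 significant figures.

Species balance: V dC/dt = Q C_in − Q C − k V C.
dC/dt = (Q/V) C_in − (Q/V + k) C; effective rate a = Q/V + k = 0.0338890 + 0.09576 = 0.129649 min⁻¹.
C_ss = Q C_in/(Q + kV) = 1.56024 mol/L; C(t) = C_ss + (C₀ − C_ss) e^(−a t).
C(22.81) = 1.56024 + (0.966762)·e^(−0.129649·22.81) = 1.56024 + (0.966762)·0.0519594 = 1.61047 mol/L.

1.610 mol/L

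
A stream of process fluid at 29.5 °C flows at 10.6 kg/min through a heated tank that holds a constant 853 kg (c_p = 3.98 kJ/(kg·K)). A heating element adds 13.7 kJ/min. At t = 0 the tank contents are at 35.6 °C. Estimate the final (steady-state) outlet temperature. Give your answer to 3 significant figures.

29.8 °C

Energy balance: M c_p dT/dt = ṁ c_p (T_in − T) + 13.7.
At steady state dT/dt = 0 ⇒ T_ss = T_in + Q̇/(ṁ c_p) = 29.5 + 13.7/(10.6·3.98) = 29.825 °C.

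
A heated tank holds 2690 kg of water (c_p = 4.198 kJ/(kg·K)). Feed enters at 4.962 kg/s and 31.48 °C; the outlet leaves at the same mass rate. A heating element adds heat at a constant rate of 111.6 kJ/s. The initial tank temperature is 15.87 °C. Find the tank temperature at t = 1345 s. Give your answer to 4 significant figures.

M c_p dT/dt = ṁ c_p (T_in − T) + Q̇.
τ = M/ṁ = 542.120 s; T_ss = T_in + Q̇/(ṁ c_p) = 31.48 + 111.6/(4.962·4.198) = 36.8375 °C.
T approaches T_ss exponentially: T(t) = T_ss + (T₀ − T_ss) e^(−t/τ).
T(1345) = 36.8375 + (-20.9675)·e^(−1345/542.120) = 36.8375 + (-20.9675)·0.0836595 = 35.0834 °C.

35.08 °C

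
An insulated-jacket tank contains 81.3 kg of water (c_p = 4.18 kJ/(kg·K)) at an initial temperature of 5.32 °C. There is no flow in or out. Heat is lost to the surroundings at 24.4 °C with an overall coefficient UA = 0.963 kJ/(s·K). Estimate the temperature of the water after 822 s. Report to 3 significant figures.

22.5 °C

Lumped-capacitance energy balance: M c_p dT/dt = UA(T_amb − T).
dT/dt = (T_ss − T)/τ with T_ss = T_amb = 24.400 °C, τ = M c_p/UA = 81.3·4.18/0.963 = 352.89 s.
Integrating: T(t) = T_ss + (T₀ − T_ss) e^(−t/τ).
T(822) = 24.400 + (-19.080)·0.097361 = 22.542 °C.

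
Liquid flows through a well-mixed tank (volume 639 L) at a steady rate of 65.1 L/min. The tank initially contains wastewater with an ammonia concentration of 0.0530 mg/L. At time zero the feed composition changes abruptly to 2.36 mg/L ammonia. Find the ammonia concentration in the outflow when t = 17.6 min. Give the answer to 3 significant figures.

Accumulation = in − out for the solute gives V dC/dt = Q(C_in − C).
So dC/dt = (C_in − C)/τ with τ = V/Q = 639/65.1 = 9.8157 min.
C approaches C_in exponentially: C(t) = C_in + (C₀ − C_in) e^(−t/τ).
C(17.6) = 2.36 + (0.0530 − 2.36)·e^(−17.6/9.8157) = 2.36 + (-2.3070)·0.16645 = 1.9760 mg/L.

1.98 mg/L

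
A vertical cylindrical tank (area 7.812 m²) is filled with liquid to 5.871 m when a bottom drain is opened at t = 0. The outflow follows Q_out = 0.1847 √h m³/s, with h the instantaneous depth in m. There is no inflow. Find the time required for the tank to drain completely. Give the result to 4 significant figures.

205.0 s

A dh/dt = −Q_out = −0.1847 √h.
∫ h^(−1/2) dh = −(0.1847/A) ∫ dt, giving 2√h = 2√h₀ − (0.1847/A) t.
Set h = 0: 2√h₀ = (0.1847/A) t_empty ⇒ t_empty = 2A√h₀/0.1847.
t_empty = 2·7.812·√5.871/0.1847 = 15.6240·2.42301/0.1847 = 204.966 s.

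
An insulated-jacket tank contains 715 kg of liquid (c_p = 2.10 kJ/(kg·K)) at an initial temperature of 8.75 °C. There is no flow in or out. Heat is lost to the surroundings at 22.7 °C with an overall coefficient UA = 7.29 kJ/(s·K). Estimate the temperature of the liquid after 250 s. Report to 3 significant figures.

18.6 °C

M c_p dT/dt = −UA(T − T_amb).
dT/dt = (T_ss − T)/τ with T_ss = T_amb = 22.700 °C, τ = M c_p/UA = 715·2.10/7.29 = 205.97 s.
This is linear first-order; T(t) = T_ss + (T₀ − T_ss) e^(−t/τ).
T(250) = 22.700 + (-13.950)·0.29707 = 18.556 °C.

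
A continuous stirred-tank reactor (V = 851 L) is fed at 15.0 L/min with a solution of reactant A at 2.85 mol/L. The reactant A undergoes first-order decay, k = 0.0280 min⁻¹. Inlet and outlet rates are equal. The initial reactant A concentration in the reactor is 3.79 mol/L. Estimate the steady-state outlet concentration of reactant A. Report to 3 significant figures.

Accumulation = in − out − consumed: V dC/dt = Q C_in − Q C − k V C.
Steady state (dC/dt = 0): C_ss = Q C_in/(Q + kV) = C_in/(1 + kV/Q).
C_ss = 15.0·2.85/(15.0 + 0.0280·851) = 42.750/38.828 = 1.1010 mol/L.

1.10 mol/L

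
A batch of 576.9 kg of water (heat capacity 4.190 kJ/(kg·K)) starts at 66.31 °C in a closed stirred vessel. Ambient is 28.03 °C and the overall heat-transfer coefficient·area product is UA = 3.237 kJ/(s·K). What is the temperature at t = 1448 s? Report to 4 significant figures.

33.54 °C

M c_p dT/dt = −UA(T − T_amb).
dT/dt = (T_ss − T)/τ with T_ss = T_amb = 28.0300 °C, τ = M c_p/UA = 576.9·4.190/3.237 = 746.744 s.
This is linear first-order; T(t) = T_ss + (T₀ − T_ss) e^(−t/τ).
T(1448) = 28.0300 + (38.2800)·0.143836 = 33.5360 °C.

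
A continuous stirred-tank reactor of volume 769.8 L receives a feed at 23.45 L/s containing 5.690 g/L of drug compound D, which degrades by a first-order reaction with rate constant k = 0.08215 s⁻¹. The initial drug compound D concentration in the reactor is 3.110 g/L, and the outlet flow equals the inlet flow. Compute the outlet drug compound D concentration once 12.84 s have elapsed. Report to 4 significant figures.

Species balance: V dC/dt = Q C_in − Q C − k V C.
dC/dt = (Q/V) C_in − (Q/V + k) C; effective rate a = Q/V + k = 0.0304625 + 0.08215 = 0.112612 s⁻¹.
C_ss = Q C_in/(Q + kV) = 1.53918 g/L; C(t) = C_ss + (C₀ − C_ss) e^(−a t).
C(12.84) = 1.53918 + (1.57082)·e^(−0.112612·12.84) = 1.53918 + (1.57082)·0.235524 = 1.90915 g/L.

1.909 g/L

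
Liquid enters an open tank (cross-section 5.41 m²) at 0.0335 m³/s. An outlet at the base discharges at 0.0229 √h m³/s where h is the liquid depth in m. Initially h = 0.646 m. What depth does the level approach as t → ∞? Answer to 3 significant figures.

A dh/dt = Q_in − 0.0229 √h. Steady state requires inflow = outflow:
Q_in = 0.0229 √h_ss ⇒ √h_ss = 0.0335/0.0229 = 1.4629.
h_ss = 1.4629² = 2.1400 m. (Since h₀ = 0.646 m < h_ss, the level will rise toward this value.)

2.14 m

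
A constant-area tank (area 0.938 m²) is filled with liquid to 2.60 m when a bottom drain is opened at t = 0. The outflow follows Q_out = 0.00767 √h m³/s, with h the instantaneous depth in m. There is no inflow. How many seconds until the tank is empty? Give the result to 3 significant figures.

394 s

Accumulation of liquid (constant cross-section A): A dh/dt = −0.00767 √h.
Separate and integrate: 2(√h − √h₀) = −(0.00767/A) t.
Set h = 0: 2√h₀ = (0.00767/A) t_empty ⇒ t_empty = 2A√h₀/0.00767.
t_empty = 2·0.938·√2.60/0.00767 = 1.8760·1.6125/0.00767 = 394.39 s.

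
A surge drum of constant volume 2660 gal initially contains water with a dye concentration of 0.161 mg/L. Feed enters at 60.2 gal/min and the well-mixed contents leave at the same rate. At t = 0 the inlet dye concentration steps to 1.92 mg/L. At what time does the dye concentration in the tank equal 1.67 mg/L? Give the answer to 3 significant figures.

Transient balance on the dissolved component: V dC/dt = Q(C_in − C), so τ = V/Q = 44.186 min.
C(t) = C_in + (C₀ − C_in) e^(−t/τ). Set C = 1.67 and solve for t:
e^(−t/τ) = (C − C_in)/(C₀ − C_in) = (1.67 − 1.92)/(0.161 − 1.92) = 0.14213
t = −τ ln(…) = 44.186 × 1.9510 = 86.209 min.

86.2 min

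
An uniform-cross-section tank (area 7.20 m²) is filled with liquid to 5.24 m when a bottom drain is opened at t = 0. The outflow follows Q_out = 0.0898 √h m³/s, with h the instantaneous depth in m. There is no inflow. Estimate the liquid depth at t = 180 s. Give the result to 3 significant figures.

Accumulation of liquid (constant cross-section A): A dh/dt = −0.0898 √h.
This is separable: 2 d(√h)/dt = −0.0898/A, so √h = √h₀ − (0.0898/(2A)) t.
√h = √5.24 − 0.0898·180/(2·7.20) = 2.2891 − 1.1225 = 1.1666.
h = 1.1666² = 1.3610 m.

1.36 m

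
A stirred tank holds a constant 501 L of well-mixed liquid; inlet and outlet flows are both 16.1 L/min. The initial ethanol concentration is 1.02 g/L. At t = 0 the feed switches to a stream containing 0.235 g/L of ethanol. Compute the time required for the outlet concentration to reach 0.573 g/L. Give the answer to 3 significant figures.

Unsteady species balance (constant V, well mixed): V dC/dt = Q(C_in − C), so τ = V/Q = 31.118 min.
C(t) = C_in + (C₀ − C_in) e^(−t/τ). Set C = 0.573 and solve for t:
e^(−t/τ) = (C − C_in)/(C₀ − C_in) = (0.573 − 0.235)/(1.02 − 0.235) = 0.43057
t = −τ ln(…) = 31.118 × 0.84264 = 26.221 min.

26.2 min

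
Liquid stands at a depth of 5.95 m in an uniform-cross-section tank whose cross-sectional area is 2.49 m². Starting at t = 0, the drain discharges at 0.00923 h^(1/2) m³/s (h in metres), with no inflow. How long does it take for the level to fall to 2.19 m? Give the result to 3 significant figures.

A dh/dt = −Q_out = −0.00923 √h.
This is separable: 2 d(√h)/dt = −0.00923/A, so √h = √h₀ − (0.00923/(2A)) t.
t = 2A(√h₀ − √h)/0.00923 = 2·2.49·(√5.95 − √2.19)/0.00923
  = 4.9800 × (2.4393 − 1.4799) / 0.00923 = 517.64 s.

518 s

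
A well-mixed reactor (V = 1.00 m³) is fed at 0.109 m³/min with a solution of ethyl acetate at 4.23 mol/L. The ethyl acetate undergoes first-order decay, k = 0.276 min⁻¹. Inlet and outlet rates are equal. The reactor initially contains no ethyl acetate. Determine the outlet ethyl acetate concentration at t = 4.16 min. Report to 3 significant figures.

0.956 mol/L

Accumulation = in − out − consumed: V dC/dt = Q C_in − Q C − k V C.
dC/dt = (Q/V) C_in − (Q/V + k) C; effective rate a = Q/V + k = 0.10900 + 0.276 = 0.38500 min⁻¹.
C_ss = Q C_in/(Q + kV) = 1.1976 mol/L; C(t) = C_ss + (C₀ − C_ss) e^(−a t).
C(4.16) = 1.1976 + (-1.1976)·e^(−0.38500·4.16) = 1.1976 + (-1.1976)·0.20157 = 0.95618 mol/L.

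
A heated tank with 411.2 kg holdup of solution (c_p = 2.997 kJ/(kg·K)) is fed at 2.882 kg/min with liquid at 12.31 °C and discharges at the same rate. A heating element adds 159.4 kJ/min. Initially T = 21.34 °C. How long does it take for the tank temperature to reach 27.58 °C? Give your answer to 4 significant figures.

M c_p dT/dt = ṁ c_p (T_in − T) + Q̇.
τ = M/ṁ = 142.679 min; T_ss = T_in + Q̇/(ṁ c_p) = 30.7647 °C.
T(t) = T_ss + (T₀ − T_ss) e^(−t/τ). Set T = 27.58:
e^(−t/τ) = (27.58 − 30.7647)/(21.34 − 30.7647) = 0.337912
t = −142.679 · ln(0.337912) = 154.802 min.

154.8 min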